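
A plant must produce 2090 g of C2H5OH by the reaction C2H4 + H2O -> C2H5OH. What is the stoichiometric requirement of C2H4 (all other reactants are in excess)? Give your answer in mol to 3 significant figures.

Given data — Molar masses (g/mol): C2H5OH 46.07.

45.4 mol

n(C2H5OH) = 2090 / 46.07 = 45.37 mol
n(C2H4) = (1/1) × 45.37 = 45.37 mol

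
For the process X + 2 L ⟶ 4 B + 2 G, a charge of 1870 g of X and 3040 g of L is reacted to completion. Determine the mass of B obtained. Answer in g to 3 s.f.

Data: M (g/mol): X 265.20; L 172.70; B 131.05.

n(X) = 1870 / 265.20 = 7.051 mol
n(L) = 3040 / 172.70 = 17.60 mol
n/ν → X: 7.051, L: 8.800; X is limiting.
n(B) = (4/1) × 7.051 = 28.20 mol
mass = 28.20 × 131.05 = 3696 g

3700 g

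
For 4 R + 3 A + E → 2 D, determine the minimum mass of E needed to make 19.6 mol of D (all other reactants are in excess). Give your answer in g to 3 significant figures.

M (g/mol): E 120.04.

1180 g

n(D) = 19.60 mol
n(E) = (1/2) × 19.60 = 9.800 mol
mass = 9.800 × 120.04 = 1176 g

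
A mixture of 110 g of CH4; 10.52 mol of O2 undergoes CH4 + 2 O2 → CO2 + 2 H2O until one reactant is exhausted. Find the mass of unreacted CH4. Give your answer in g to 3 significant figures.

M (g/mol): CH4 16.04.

25.6 g

n(CH4) = 110.0 / 16.04 = 6.858 mol
n(O2) = 10.52 mol
n/ν → CH4: 6.858, O2: 5.260; O2 is limiting.
CH4 consumed = (1/2) × 10.52 = 5.260 mol
CH4 remaining = 6.858 − 5.260 = 1.598 mol
mass = 1.598 × 16.04 = 25.63 g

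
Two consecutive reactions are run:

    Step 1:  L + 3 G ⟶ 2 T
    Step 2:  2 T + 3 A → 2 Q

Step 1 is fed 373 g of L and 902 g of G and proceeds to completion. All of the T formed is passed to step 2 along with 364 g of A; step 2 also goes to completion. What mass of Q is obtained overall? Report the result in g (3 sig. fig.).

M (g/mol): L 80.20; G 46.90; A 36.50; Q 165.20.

1100 g

Step 1:
n(L) = 373.0 / 80.20 = 4.651 mol
n(G) = 902.0 / 46.90 = 19.23 mol
n/ν → L: 4.651, G: 6.410; L is limiting.
n(T) produced = (2/1) × 4.651 = 9.302 mol
Step 2:
n(T) available = 9.302 mol
n(A) = 364.0 / 36.50 = 9.973 mol
n/ν → T: 4.651, A: 3.324; A is limiting.
n(Q) = (2/3) × 9.973 = 6.649 mol
mass = 6.649 × 165.20 = 1098 g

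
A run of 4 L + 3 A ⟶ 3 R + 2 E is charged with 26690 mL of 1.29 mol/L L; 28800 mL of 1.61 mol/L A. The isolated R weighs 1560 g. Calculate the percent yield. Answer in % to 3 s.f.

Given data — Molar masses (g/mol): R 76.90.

n(L) = 1.29 × 26690/1000 = 34.43 mol
n(A) = 1.61 × 28800/1000 = 46.37 mol
n/ν for L = 34.43/4 = 8.608
n/ν for A = 46.37/3 = 15.46
Smallest n/ν is L → limiting reagent.
theoretical n(R) = (3/4) × 34.43 = 25.82 mol → 1986 g
% yield = 1560 / 1986 × 100 = 78.55 %

78.6 %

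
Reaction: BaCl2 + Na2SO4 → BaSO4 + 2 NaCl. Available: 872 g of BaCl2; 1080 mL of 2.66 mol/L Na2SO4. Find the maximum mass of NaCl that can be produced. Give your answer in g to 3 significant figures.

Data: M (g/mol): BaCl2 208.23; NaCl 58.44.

336 g

n(BaCl2) = 872.0 / 208.23 = 4.188 mol
n(Na2SO4) = 2.66 × 1080/1000 = 2.873 mol
n/ν for BaCl2 = 4.188/1 = 4.188
n/ν for Na2SO4 = 2.873/1 = 2.873
Smallest n/ν is Na2SO4 → limiting reagent.
n(NaCl) = (2/1) × 2.873 = 5.746 mol
mass = 5.746 × 58.44 = 335.8 g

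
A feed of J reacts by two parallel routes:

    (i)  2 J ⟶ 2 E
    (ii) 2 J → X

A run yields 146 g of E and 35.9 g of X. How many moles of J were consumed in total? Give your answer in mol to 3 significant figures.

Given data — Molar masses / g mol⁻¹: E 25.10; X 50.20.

7.25 mol

n(E) = 146 / 25.10 = 5.817 mol
n(X) = 35.9 / 50.20 = 0.7151 mol
n(J) via (i) = (2/2)×5.817 = 5.817 mol
n(J) via (ii) = (2/1)×0.7151 = 1.430 mol
total n(J) = 5.817 + 1.430 = 7.247 mol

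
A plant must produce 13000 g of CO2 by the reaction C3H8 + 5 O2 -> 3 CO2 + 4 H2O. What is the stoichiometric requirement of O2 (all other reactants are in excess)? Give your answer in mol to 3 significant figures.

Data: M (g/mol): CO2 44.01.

492 mol

n(CO2) = 13000 / 44.01 = 295.4 mol
n(O2) = (5/3) × 295.4 = 492.3 mol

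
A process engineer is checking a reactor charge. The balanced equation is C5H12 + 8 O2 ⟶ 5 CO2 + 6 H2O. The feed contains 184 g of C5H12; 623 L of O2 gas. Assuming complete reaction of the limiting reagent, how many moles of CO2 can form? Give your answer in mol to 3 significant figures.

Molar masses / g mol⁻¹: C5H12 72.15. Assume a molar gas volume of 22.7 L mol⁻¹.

12.8 mol

n(C5H12) = 184.0 / 72.15 = 2.550 mol
n(O2) = 623.0 / 22.7 = 27.44 mol
n/ν for C5H12 = 2.550/1 = 2.550
n/ν for O2 = 27.44/8 = 3.430
Smallest n/ν is C5H12 → limiting reagent.
n(CO2) = (5/1) × 2.550 = 12.75 mol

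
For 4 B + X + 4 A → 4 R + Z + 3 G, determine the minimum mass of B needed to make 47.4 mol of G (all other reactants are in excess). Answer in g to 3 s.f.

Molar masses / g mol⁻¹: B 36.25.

n(G) = 47.40 mol
n(B) = (4/3) × 47.40 = 63.20 mol
mass = 63.20 × 36.25 = 2291 g

2290 g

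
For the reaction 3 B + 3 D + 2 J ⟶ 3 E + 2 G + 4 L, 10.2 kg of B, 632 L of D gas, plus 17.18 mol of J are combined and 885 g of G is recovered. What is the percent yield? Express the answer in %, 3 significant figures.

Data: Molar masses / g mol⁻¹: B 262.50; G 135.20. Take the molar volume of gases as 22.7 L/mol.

38.1 %

n(B) = 10.20×1000 / 262.50 = 38.86 mol
n(D) = 632.0 / 22.7 = 27.84 mol
n(J) = 17.18 mol
n/ν for B = 38.86/3 = 12.95
n/ν for D = 27.84/3 = 9.280
n/ν for J = 17.18/2 = 8.590
Smallest n/ν is J → limiting reagent.
theoretical n(G) = (2/2) × 17.18 = 17.18 mol → 2323 g
% yield = 885 / 2323 × 100 = 38.10 %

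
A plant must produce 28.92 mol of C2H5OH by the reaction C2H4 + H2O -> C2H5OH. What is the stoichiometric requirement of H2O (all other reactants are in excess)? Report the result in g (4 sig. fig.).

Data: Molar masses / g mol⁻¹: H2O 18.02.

521.1 g

n(C2H5OH) = 28.92 mol
n(H2O) = (1/1) × 28.92 = 28.92 mol
mass = 28.92 × 18.02 = 521.1 g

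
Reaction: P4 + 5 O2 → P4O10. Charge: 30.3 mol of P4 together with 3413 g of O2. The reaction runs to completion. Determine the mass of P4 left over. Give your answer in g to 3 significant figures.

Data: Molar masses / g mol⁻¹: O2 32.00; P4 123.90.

1110 g

n(P4) = 30.30 mol
n(O2) = 3413 / 32.00 = 106.7 mol
n/ν → P4: 30.30, O2: 21.34; O2 is limiting.
P4 consumed = (1/5) × 106.7 = 21.34 mol
P4 remaining = 30.30 − 21.34 = 8.960 mol
mass = 8.960 × 123.90 = 1110 g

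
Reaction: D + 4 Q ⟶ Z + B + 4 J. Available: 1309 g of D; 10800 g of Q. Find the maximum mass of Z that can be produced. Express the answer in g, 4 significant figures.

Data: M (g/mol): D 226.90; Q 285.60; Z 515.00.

2971 g

n(D) = 1309 / 226.90 = 5.769 mol
n(Q) = 10800 / 285.60 = 37.82 mol
n/ν → D: 5.769, Q: 9.455; D is limiting.
n(Z) = (1/1) × 5.769 = 5.769 mol
mass = 5.769 × 515.00 = 2971 g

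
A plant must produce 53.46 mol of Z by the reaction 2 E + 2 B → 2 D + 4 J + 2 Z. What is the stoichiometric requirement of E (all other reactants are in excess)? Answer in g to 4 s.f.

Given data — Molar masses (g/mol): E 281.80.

n(Z) = 53.46 mol
n(E) = (2/2) × 53.46 = 53.46 mol
mass = 53.46 × 281.80 = 15070 g

15070 g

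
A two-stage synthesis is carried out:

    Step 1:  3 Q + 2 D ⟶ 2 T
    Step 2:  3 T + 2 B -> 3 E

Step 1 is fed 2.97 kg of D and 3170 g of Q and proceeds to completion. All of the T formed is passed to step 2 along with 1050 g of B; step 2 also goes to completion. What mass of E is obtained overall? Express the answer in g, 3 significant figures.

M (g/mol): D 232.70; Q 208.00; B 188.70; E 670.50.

5600 g

Step 1:
n(D) = 2.970×1000 / 232.70 = 12.76 mol
n(Q) = 3170 / 208.00 = 15.24 mol
n/ν → D: 6.380, Q: 5.080; Q is limiting.
n(T) produced = (2/3) × 15.24 = 10.16 mol
Step 2:
n(T) available = 10.16 mol
n(B) = 1050 / 188.70 = 5.564 mol
n/ν → T: 3.387, B: 2.782; B is limiting.
n(E) = (3/2) × 5.564 = 8.346 mol
mass = 8.346 × 670.50 = 5596 g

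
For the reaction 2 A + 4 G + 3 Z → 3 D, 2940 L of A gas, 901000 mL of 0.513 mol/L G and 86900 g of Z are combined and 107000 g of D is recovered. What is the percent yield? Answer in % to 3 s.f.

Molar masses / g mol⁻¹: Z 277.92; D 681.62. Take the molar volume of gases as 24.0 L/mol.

n(A) = 2940 / 24.0 = 122.5 mol
n(G) = 0.513 × 901000/1000 = 462.2 mol
n(Z) = 86900 / 277.92 = 312.7 mol
n/ν → A: 61.25, G: 115.6, Z: 104.2; A is limiting.
theoretical n(D) = (3/2) × 122.5 = 183.8 mol → 125300 g
% yield = 107000 / 125300 × 100 = 85.40 %

85.4 %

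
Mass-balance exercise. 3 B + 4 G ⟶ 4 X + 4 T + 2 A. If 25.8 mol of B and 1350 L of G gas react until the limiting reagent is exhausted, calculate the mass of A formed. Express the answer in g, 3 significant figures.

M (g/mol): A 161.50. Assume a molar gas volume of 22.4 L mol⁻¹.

n(B) = 25.80 mol
n(G) = 1350 / 22.4 = 60.27 mol
n/ν → B: 8.600, G: 15.07; B is limiting.
n(A) = (2/3) × 25.80 = 17.20 mol
mass = 17.20 × 161.50 = 2778 g

2780 g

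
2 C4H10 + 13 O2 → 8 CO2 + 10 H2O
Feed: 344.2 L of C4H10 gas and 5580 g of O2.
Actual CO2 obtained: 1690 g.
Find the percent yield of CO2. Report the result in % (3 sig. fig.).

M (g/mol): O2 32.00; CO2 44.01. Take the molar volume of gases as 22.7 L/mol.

n(C4H10) = 344.2 / 22.7 = 15.16 mol
n(O2) = 5580 / 32.00 = 174.4 mol
n/ν → C4H10: 7.580, O2: 13.42; C4H10 is limiting.
theoretical n(CO2) = (8/2) × 15.16 = 60.64 mol → 2669 g
% yield = 1690 / 2669 × 100 = 63.32 %

63.3 %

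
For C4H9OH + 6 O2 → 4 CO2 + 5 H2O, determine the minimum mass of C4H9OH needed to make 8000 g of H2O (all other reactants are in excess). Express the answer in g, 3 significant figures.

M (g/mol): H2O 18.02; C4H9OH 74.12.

n(H2O) = 8000 / 18.02 = 444.0 mol
n(C4H9OH) = (1/5) × 444.0 = 88.80 mol
mass = 88.80 × 74.12 = 6582 g

6580 g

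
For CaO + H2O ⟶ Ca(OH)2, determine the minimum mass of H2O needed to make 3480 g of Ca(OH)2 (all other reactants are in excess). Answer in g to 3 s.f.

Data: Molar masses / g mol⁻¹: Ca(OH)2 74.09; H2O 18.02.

846 g

n(Ca(OH)2) = 3480 / 74.09 = 46.97 mol
n(H2O) = (1/1) × 46.97 = 46.97 mol
mass = 46.97 × 18.02 = 846.4 g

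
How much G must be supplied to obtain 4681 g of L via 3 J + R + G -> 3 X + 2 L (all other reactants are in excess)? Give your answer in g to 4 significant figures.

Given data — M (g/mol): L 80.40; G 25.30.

736.5 g

n(L) = 4681 / 80.40 = 58.22 mol
n(G) = (1/2) × 58.22 = 29.11 mol
mass = 29.11 × 25.30 = 736.5 g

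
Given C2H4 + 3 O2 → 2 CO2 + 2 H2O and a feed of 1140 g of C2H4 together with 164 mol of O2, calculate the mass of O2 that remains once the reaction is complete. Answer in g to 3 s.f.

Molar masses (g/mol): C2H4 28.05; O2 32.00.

n(C2H4) = 1140 / 28.05 = 40.64 mol
n(O2) = 164.0 mol
n/ν → C2H4: 40.64, O2: 54.67; C2H4 is limiting.
O2 consumed = (3/1) × 40.64 = 121.9 mol
O2 remaining = 164.0 − 121.9 = 42.10 mol
mass = 42.10 × 32.00 = 1347 g

1350 g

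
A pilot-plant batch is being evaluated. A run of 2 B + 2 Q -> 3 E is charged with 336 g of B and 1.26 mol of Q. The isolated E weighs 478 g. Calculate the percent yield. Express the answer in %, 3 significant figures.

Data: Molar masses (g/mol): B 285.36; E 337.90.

n(B) = 336.0 / 285.36 = 1.177 mol
n(Q) = 1.260 mol
n/ν for B = 1.177/2 = 0.5885
n/ν for Q = 1.260/2 = 0.6300
Smallest n/ν is B → limiting reagent.
theoretical n(E) = (3/2) × 1.177 = 1.766 mol → 596.7 g
% yield = 478 / 596.7 × 100 = 80.11 %

80.1 %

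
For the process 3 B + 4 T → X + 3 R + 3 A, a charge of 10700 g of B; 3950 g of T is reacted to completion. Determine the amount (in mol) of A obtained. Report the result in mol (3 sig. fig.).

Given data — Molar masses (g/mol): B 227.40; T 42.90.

n(B) = 10700 / 227.40 = 47.05 mol
n(T) = 3950 / 42.90 = 92.07 mol
n/ν → B: 15.68, T: 23.02; B is limiting.
n(A) = (3/3) × 47.05 = 47.05 mol

47.1 mol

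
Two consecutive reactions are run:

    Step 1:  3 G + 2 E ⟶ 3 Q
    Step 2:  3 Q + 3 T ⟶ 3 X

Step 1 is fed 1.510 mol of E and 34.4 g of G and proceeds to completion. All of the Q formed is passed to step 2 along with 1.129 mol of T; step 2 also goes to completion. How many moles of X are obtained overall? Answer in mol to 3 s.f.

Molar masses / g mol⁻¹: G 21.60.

1.13 mol

Step 1:
n(E) = 1.510 mol
n(G) = 34.40 / 21.60 = 1.593 mol
n/ν for E = 1.510/2 = 0.7550
n/ν for G = 1.593/3 = 0.5310
Smallest n/ν is G → limiting reagent.
n(Q) produced = (3/3) × 1.593 = 1.593 mol
Step 2:
n(Q) available = 1.593 mol
n(T) = 1.129 mol
n/ν for Q = 1.593/3 = 0.5310
n/ν for T = 1.129/3 = 0.3763
Smallest n/ν is T → limiting reagent.
n(X) = (3/3) × 1.129 = 1.129 mol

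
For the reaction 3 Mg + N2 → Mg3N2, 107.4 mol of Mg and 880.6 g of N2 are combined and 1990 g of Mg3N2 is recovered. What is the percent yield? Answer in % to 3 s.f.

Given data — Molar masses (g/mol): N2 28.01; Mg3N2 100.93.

n(Mg) = 107.4 mol
n(N2) = 880.6 / 28.01 = 31.44 mol
n/ν for Mg = 107.4/3 = 35.80
n/ν for N2 = 31.44/1 = 31.44
Smallest n/ν is N2 → limiting reagent.
theoretical n(Mg3N2) = (1/1) × 31.44 = 31.44 mol → 3173 g
% yield = 1990 / 3173 × 100 = 62.72 %

62.7 %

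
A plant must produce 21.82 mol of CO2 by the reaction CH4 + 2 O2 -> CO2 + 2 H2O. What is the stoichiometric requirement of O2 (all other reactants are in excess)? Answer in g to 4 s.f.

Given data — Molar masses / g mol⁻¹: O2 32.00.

1396 g

n(CO2) = 21.82 mol
n(O2) = (2/1) × 21.82 = 43.64 mol
mass = 43.64 × 32.00 = 1396 g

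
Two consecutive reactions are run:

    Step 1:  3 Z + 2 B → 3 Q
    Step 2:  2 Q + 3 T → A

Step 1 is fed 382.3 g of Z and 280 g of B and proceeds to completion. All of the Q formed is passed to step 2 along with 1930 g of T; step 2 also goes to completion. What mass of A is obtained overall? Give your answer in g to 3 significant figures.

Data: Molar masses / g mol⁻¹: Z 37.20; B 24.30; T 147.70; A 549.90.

Step 1:
n(Z) = 382.3 / 37.20 = 10.28 mol
n(B) = 280.0 / 24.30 = 11.52 mol
n/ν for Z = 10.28/3 = 3.427
n/ν for B = 11.52/2 = 5.760
Smallest n/ν is Z → limiting reagent.
n(Q) produced = (3/3) × 10.28 = 10.28 mol
Step 2:
n(Q) available = 10.28 mol
n(T) = 1930 / 147.70 = 13.07 mol
n/ν for Q = 10.28/2 = 5.140
n/ν for T = 13.07/3 = 4.357
Smallest n/ν is T → limiting reagent.
n(A) = (1/3) × 13.07 = 4.357 mol
mass = 4.357 × 549.90 = 2396 g

2400 g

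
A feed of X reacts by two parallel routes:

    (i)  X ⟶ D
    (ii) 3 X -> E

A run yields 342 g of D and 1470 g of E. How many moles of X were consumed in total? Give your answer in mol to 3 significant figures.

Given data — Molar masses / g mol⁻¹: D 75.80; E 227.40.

n(D) = 342 / 75.80 = 4.512 mol
n(E) = 1470 / 227.40 = 6.464 mol
n(X) via (i) = (1/1)×4.512 = 4.512 mol
n(X) via (ii) = (3/1)×6.464 = 19.39 mol
total n(X) = 4.512 + 19.39 = 23.90 mol

23.9 mol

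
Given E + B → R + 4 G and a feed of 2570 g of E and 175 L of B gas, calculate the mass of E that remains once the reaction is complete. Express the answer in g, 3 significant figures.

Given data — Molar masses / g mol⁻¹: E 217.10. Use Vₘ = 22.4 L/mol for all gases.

n(E) = 2570 / 217.10 = 11.84 mol
n(B) = 175.0 / 22.4 = 7.813 mol
n/ν → E: 11.84, B: 7.813; B is limiting.
E consumed = (1/1) × 7.813 = 7.813 mol
E remaining = 11.84 − 7.813 = 4.027 mol
mass = 4.027 × 217.10 = 874.3 g

874 g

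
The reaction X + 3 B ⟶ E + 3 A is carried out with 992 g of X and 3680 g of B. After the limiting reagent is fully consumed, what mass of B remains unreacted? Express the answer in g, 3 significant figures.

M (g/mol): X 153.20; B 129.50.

1160 g

n(X) = 992.0 / 153.20 = 6.475 mol
n(B) = 3680 / 129.50 = 28.42 mol
n/ν for X = 6.475/1 = 6.475
n/ν for B = 28.42/3 = 9.473
Smallest n/ν is X → limiting reagent.
B consumed = (3/1) × 6.475 = 19.43 mol
B remaining = 28.42 − 19.43 = 8.990 mol
mass = 8.990 × 129.50 = 1164 g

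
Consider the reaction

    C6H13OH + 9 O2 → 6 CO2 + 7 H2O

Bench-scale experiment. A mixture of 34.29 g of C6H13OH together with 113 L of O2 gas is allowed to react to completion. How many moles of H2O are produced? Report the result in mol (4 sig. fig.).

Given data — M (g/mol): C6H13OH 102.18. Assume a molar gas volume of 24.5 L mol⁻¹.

n(C6H13OH) = 34.29 / 102.18 = 0.3356 mol
n(O2) = 113.0 / 24.5 = 4.612 mol
n/ν for C6H13OH = 0.3356/1 = 0.3356
n/ν for O2 = 4.612/9 = 0.5124
Smallest n/ν is C6H13OH → limiting reagent.
n(H2O) = (7/1) × 0.3356 = 2.349 mol

2.349 mol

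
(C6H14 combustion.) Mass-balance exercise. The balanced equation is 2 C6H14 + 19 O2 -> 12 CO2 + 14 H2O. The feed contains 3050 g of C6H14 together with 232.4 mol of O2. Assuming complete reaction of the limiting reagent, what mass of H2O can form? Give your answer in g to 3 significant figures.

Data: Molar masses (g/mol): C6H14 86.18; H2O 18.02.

3090 g

n(C6H14) = 3050 / 86.18 = 35.39 mol
n(O2) = 232.4 mol
n/ν → C6H14: 17.70, O2: 12.23; O2 is limiting.
n(H2O) = (14/19) × 232.4 = 171.2 mol
mass = 171.2 × 18.02 = 3085 g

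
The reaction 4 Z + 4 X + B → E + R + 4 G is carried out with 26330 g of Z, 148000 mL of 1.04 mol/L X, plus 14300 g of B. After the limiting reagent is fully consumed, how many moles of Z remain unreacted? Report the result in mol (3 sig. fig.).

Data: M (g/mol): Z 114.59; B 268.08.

n(Z) = 26330 / 114.59 = 229.8 mol
n(X) = 1.04 × 148000/1000 = 153.9 mol
n(B) = 14300 / 268.08 = 53.34 mol
n/ν → Z: 57.45, X: 38.48, B: 53.34; X is limiting.
Z consumed = (4/4) × 153.9 = 153.9 mol
Z remaining = 229.8 − 153.9 = 75.90 mol

75.9 mol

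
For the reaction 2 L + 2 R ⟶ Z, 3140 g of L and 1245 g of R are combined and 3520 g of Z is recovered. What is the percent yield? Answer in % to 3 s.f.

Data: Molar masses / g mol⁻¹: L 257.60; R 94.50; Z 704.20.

n(L) = 3140 / 257.60 = 12.19 mol
n(R) = 1245 / 94.50 = 13.17 mol
n/ν → L: 6.095, R: 6.585; L is limiting.
theoretical n(Z) = (1/2) × 12.19 = 6.095 mol → 4292 g
% yield = 3520 / 4292 × 100 = 82.01 %

82.0 %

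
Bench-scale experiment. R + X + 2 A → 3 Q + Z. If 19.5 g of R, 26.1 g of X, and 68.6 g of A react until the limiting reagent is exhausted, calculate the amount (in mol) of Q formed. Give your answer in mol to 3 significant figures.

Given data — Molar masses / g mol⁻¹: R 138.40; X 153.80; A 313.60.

n(R) = 19.50 / 138.40 = 0.1409 mol
n(X) = 26.10 / 153.80 = 0.1697 mol
n(A) = 68.60 / 313.60 = 0.2188 mol
n/ν for R = 0.1409/1 = 0.1409
n/ν for X = 0.1697/1 = 0.1697
n/ν for A = 0.2188/2 = 0.1094
Smallest n/ν is A → limiting reagent.
n(Q) = (3/2) × 0.2188 = 0.3282 mol

0.328 mol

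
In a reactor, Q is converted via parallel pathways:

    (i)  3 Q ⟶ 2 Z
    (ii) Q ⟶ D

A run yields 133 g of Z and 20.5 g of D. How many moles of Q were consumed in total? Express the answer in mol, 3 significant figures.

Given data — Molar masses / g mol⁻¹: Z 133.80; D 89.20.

n(Z) = 133 / 133.80 = 0.9940 mol
n(D) = 20.5 / 89.20 = 0.2298 mol
n(Q) via (i) = (3/2)×0.9940 = 1.491 mol
n(Q) via (ii) = (1/1)×0.2298 = 0.2298 mol
total n(Q) = 1.491 + 0.2298 = 1.721 mol

1.72 mol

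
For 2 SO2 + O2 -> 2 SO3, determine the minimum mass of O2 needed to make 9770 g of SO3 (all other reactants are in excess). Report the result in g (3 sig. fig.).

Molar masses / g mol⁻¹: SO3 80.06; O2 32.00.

1950 g

n(SO3) = 9770 / 80.06 = 122.0 mol
n(O2) = (1/2) × 122.0 = 61.00 mol
mass = 61.00 × 32.00 = 1952 g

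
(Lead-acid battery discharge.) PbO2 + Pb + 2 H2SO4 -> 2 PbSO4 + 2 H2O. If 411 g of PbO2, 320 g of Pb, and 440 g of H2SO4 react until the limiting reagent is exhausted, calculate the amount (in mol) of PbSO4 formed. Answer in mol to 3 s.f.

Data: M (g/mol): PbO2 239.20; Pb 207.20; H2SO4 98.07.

3.09 mol

n(PbO2) = 411.0 / 239.20 = 1.718 mol
n(Pb) = 320.0 / 207.20 = 1.544 mol
n(H2SO4) = 440.0 / 98.07 = 4.487 mol
n/ν → PbO2: 1.718, Pb: 1.544, H2SO4: 2.244; Pb is limiting.
n(PbSO4) = (2/1) × 1.544 = 3.088 mol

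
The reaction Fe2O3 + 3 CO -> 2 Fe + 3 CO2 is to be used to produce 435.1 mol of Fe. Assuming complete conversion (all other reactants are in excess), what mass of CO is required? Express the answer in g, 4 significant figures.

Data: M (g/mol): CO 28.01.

18280 g

n(Fe) = 435.1 mol
n(CO) = (3/2) × 435.1 = 652.7 mol
mass = 652.7 × 28.01 = 18280 g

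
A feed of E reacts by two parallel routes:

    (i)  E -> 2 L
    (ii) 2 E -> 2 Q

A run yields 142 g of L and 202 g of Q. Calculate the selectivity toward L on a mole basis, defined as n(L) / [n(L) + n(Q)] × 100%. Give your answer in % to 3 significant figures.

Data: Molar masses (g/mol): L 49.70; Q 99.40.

58.4 %

n(L) = 142 / 49.70 = 2.857 mol
n(Q) = 202 / 99.40 = 2.032 mol
selectivity = 2.857/(2.857+2.032) × 100 = 58.44 %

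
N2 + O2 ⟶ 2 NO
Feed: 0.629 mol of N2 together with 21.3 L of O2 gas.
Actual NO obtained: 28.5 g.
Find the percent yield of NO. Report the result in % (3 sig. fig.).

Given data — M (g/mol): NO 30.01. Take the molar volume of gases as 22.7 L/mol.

75.5 %

n(N2) = 0.6290 mol
n(O2) = 21.30 / 22.7 = 0.9383 mol
n/ν for N2 = 0.6290/1 = 0.6290
n/ν for O2 = 0.9383/1 = 0.9383
Smallest n/ν is N2 → limiting reagent.
theoretical n(NO) = (2/1) × 0.6290 = 1.258 mol → 37.75 g
% yield = 28.5 / 37.75 × 100 = 75.50 %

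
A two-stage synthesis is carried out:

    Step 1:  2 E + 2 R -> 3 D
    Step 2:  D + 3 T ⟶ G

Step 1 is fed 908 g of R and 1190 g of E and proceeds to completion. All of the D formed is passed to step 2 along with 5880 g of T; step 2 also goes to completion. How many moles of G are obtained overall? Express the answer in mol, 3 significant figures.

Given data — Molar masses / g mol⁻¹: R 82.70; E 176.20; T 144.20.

10.1 mol

Step 1:
n(R) = 908.0 / 82.70 = 10.98 mol
n(E) = 1190 / 176.20 = 6.754 mol
n/ν for R = 10.98/2 = 5.490
n/ν for E = 6.754/2 = 3.377
Smallest n/ν is E → limiting reagent.
n(D) produced = (3/2) × 6.754 = 10.13 mol
Step 2:
n(D) available = 10.13 mol
n(T) = 5880 / 144.20 = 40.78 mol
n/ν for D = 10.13/1 = 10.13
n/ν for T = 40.78/3 = 13.59
Smallest n/ν is D → limiting reagent.
n(G) = (1/1) × 10.13 = 10.13 mol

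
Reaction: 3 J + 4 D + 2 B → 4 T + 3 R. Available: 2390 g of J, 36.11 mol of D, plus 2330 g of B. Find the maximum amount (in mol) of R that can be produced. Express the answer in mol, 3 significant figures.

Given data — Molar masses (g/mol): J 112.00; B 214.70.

16.3 mol

n(J) = 2390 / 112.00 = 21.34 mol
n(D) = 36.11 mol
n(B) = 2330 / 214.70 = 10.85 mol
n/ν for J = 21.34/3 = 7.113
n/ν for D = 36.11/4 = 9.028
n/ν for B = 10.85/2 = 5.425
Smallest n/ν is B → limiting reagent.
n(R) = (3/2) × 10.85 = 16.28 mol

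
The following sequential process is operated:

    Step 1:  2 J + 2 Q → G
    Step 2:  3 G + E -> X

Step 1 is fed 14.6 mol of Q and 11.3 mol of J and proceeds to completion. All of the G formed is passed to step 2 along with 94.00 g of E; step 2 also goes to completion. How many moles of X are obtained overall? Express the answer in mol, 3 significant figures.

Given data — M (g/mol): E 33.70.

1.88 mol

Step 1:
n(Q) = 14.60 mol
n(J) = 11.30 mol
n/ν for Q = 14.60/2 = 7.300
n/ν for J = 11.30/2 = 5.650
Smallest n/ν is J → limiting reagent.
n(G) produced = (1/2) × 11.30 = 5.650 mol
Step 2:
n(G) available = 5.650 mol
n(E) = 94.00 / 33.70 = 2.789 mol
n/ν for G = 5.650/3 = 1.883
n/ν for E = 2.789/1 = 2.789
Smallest n/ν is G → limiting reagent.
n(X) = (1/3) × 5.650 = 1.883 mol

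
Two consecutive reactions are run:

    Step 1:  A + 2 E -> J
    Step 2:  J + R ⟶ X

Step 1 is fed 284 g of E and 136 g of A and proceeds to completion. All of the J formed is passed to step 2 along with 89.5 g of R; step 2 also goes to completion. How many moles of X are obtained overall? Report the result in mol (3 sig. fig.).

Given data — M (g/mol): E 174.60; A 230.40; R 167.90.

Step 1:
n(E) = 284.0 / 174.60 = 1.627 mol
n(A) = 136.0 / 230.40 = 0.5903 mol
n/ν for E = 1.627/2 = 0.8135
n/ν for A = 0.5903/1 = 0.5903
Smallest n/ν is A → limiting reagent.
n(J) produced = (1/1) × 0.5903 = 0.5903 mol
Step 2:
n(J) available = 0.5903 mol
n(R) = 89.50 / 167.90 = 0.5331 mol
n/ν for J = 0.5903/1 = 0.5903
n/ν for R = 0.5331/1 = 0.5331
Smallest n/ν is R → limiting reagent.
n(X) = (1/1) × 0.5331 = 0.5331 mol

0.533 mol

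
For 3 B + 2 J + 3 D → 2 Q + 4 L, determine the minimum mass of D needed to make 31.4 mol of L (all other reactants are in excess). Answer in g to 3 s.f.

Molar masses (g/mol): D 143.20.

3370 g

n(L) = 31.40 mol
n(D) = (3/4) × 31.40 = 23.55 mol
mass = 23.55 × 143.20 = 3372 g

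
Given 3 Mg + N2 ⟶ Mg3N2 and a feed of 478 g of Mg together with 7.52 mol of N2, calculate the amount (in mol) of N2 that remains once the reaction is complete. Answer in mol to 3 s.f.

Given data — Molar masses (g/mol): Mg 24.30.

n(Mg) = 478.0 / 24.30 = 19.67 mol
n(N2) = 7.520 mol
n/ν for Mg = 19.67/3 = 6.557
n/ν for N2 = 7.520/1 = 7.520
Smallest n/ν is Mg → limiting reagent.
N2 consumed = (1/3) × 19.67 = 6.557 mol
N2 remaining = 7.520 − 6.557 = 0.9630 mol

0.963 mol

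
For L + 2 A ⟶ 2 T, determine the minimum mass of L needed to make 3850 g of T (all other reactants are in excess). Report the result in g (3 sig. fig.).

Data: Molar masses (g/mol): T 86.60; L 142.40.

n(T) = 3850 / 86.60 = 44.46 mol
n(L) = (1/2) × 44.46 = 22.23 mol
mass = 22.23 × 142.40 = 3166 g

3170 g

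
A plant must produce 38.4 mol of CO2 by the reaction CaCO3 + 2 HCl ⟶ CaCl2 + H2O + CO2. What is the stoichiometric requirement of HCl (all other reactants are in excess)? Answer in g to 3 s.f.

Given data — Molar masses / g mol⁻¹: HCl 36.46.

2800 g

n(CO2) = 38.40 mol
n(HCl) = (2/1) × 38.40 = 76.80 mol
mass = 76.80 × 36.46 = 2800 g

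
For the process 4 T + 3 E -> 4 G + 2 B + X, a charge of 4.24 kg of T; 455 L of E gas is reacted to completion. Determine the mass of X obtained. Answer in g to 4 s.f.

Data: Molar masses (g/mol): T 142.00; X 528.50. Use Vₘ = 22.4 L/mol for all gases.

n(T) = 4.240×1000 / 142.00 = 29.86 mol
n(E) = 455.0 / 22.4 = 20.31 mol
n/ν → T: 7.465, E: 6.770; E is limiting.
n(X) = (1/3) × 20.31 = 6.770 mol
mass = 6.770 × 528.50 = 3578 g

3578 g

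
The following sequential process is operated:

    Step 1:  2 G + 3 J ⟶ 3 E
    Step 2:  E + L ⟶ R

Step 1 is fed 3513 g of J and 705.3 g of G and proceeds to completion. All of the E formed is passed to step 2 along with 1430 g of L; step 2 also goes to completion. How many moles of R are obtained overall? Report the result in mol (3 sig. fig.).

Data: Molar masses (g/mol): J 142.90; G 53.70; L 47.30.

Step 1:
n(J) = 3513 / 142.90 = 24.58 mol
n(G) = 705.3 / 53.70 = 13.13 mol
n/ν for J = 24.58/3 = 8.193
n/ν for G = 13.13/2 = 6.565
Smallest n/ν is G → limiting reagent.
n(E) produced = (3/2) × 13.13 = 19.70 mol
Step 2:
n(E) available = 19.70 mol
n(L) = 1430 / 47.30 = 30.23 mol
n/ν for E = 19.70/1 = 19.70
n/ν for L = 30.23/1 = 30.23
Smallest n/ν is E → limiting reagent.
n(R) = (1/1) × 19.70 = 19.70 mol

19.7 mol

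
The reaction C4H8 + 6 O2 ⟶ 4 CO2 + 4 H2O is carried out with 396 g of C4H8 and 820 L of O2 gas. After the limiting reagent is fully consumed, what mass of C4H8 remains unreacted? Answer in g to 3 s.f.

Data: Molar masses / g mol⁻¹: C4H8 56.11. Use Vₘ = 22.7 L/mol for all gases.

n(C4H8) = 396.0 / 56.11 = 7.058 mol
n(O2) = 820.0 / 22.7 = 36.12 mol
n/ν → C4H8: 7.058, O2: 6.020; O2 is limiting.
C4H8 consumed = (1/6) × 36.12 = 6.020 mol
C4H8 remaining = 7.058 − 6.020 = 1.038 mol
mass = 1.038 × 56.11 = 58.24 g

58.2 g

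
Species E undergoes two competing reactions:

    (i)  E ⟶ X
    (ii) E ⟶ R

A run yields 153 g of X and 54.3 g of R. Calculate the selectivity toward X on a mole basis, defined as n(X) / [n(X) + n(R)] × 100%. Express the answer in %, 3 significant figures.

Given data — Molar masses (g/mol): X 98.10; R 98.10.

n(X) = 153 / 98.10 = 1.560 mol
n(R) = 54.3 / 98.10 = 0.5535 mol
selectivity = 1.560/(1.560+0.5535) × 100 = 73.81 %

73.8 %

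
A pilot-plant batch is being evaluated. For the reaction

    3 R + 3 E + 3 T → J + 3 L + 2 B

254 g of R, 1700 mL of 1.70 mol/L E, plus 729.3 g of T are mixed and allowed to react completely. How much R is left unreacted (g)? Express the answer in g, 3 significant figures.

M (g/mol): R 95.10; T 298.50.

21.7 g

n(R) = 254.0 / 95.10 = 2.671 mol
n(E) = 1.70 × 1700/1000 = 2.890 mol
n(T) = 729.3 / 298.50 = 2.443 mol
n/ν for R = 2.671/3 = 0.8903
n/ν for E = 2.890/3 = 0.9633
n/ν for T = 2.443/3 = 0.8143
Smallest n/ν is T → limiting reagent.
R consumed = (3/3) × 2.443 = 2.443 mol
R remaining = 2.671 − 2.443 = 0.2280 mol
mass = 0.2280 × 95.10 = 21.68 g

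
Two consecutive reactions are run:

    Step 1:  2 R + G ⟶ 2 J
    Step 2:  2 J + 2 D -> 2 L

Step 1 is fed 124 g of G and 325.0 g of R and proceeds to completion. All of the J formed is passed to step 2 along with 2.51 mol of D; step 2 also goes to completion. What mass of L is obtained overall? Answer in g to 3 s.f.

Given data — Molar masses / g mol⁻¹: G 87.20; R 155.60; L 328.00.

685 g

Step 1:
n(G) = 124.0 / 87.20 = 1.422 mol
n(R) = 325.0 / 155.60 = 2.089 mol
n/ν for G = 1.422/1 = 1.422
n/ν for R = 2.089/2 = 1.045
Smallest n/ν is R → limiting reagent.
n(J) produced = (2/2) × 2.089 = 2.089 mol
Step 2:
n(J) available = 2.089 mol
n(D) = 2.510 mol
n/ν for J = 2.089/2 = 1.045
n/ν for D = 2.510/2 = 1.255
Smallest n/ν is J → limiting reagent.
n(L) = (2/2) × 2.089 = 2.089 mol
mass = 2.089 × 328.00 = 685.2 g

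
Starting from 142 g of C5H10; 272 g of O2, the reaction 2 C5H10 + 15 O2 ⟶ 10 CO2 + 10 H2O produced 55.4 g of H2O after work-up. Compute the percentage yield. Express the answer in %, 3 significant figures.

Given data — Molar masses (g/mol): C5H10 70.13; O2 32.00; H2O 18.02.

54.3 %

n(C5H10) = 142.0 / 70.13 = 2.025 mol
n(O2) = 272.0 / 32.00 = 8.500 mol
n/ν for C5H10 = 2.025/2 = 1.013
n/ν for O2 = 8.500/15 = 0.5667
Smallest n/ν is O2 → limiting reagent.
theoretical n(H2O) = (10/15) × 8.500 = 5.667 mol → 102.1 g
% yield = 55.4 / 102.1 × 100 = 54.26 %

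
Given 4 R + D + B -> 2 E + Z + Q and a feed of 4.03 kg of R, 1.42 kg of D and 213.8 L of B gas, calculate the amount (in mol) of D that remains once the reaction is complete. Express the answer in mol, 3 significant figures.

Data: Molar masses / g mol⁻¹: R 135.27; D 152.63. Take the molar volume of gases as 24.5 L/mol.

1.86 mol

n(R) = 4.030×1000 / 135.27 = 29.79 mol
n(D) = 1.420×1000 / 152.63 = 9.304 mol
n(B) = 213.8 / 24.5 = 8.727 mol
n/ν for R = 29.79/4 = 7.448
n/ν for D = 9.304/1 = 9.304
n/ν for B = 8.727/1 = 8.727
Smallest n/ν is R → limiting reagent.
D consumed = (1/4) × 29.79 = 7.448 mol
D remaining = 9.304 − 7.448 = 1.856 mol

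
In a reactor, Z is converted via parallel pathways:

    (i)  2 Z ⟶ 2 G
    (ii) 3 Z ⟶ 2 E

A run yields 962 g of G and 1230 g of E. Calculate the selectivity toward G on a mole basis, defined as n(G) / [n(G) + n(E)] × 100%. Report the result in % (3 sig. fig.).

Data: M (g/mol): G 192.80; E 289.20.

54.0 %

n(G) = 962 / 192.80 = 4.990 mol
n(E) = 1230 / 289.20 = 4.253 mol
selectivity = 4.990/(4.990+4.253) × 100 = 53.99 %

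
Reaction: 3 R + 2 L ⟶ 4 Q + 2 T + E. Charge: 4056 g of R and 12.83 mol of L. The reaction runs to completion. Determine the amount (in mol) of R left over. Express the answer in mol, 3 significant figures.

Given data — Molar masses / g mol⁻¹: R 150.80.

7.65 mol

n(R) = 4056 / 150.80 = 26.90 mol
n(L) = 12.83 mol
n/ν for R = 26.90/3 = 8.967
n/ν for L = 12.83/2 = 6.415
Smallest n/ν is L → limiting reagent.
R consumed = (3/2) × 12.83 = 19.25 mol
R remaining = 26.90 − 19.25 = 7.650 mol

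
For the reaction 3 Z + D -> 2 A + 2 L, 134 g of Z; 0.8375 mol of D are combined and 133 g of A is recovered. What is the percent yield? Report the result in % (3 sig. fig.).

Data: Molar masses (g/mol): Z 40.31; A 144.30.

55.0 %

n(Z) = 134.0 / 40.31 = 3.324 mol
n(D) = 0.8375 mol
n/ν for Z = 3.324/3 = 1.108
n/ν for D = 0.8375/1 = 0.8375
Smallest n/ν is D → limiting reagent.
theoretical n(A) = (2/1) × 0.8375 = 1.675 mol → 241.7 g
% yield = 133 / 241.7 × 100 = 55.03 %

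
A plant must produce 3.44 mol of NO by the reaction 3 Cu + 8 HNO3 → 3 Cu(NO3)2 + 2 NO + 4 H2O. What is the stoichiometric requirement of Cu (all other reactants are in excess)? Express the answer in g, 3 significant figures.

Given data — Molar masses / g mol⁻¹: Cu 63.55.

328 g

n(NO) = 3.440 mol
n(Cu) = (3/2) × 3.440 = 5.160 mol
mass = 5.160 × 63.55 = 327.9 g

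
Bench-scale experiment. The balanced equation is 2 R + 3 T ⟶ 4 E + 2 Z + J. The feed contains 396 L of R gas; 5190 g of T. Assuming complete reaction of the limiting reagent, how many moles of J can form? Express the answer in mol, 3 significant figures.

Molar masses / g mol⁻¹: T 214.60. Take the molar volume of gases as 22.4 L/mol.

8.06 mol

n(R) = 396.0 / 22.4 = 17.68 mol
n(T) = 5190 / 214.60 = 24.18 mol
n/ν → R: 8.840, T: 8.060; T is limiting.
n(J) = (1/3) × 24.18 = 8.060 mol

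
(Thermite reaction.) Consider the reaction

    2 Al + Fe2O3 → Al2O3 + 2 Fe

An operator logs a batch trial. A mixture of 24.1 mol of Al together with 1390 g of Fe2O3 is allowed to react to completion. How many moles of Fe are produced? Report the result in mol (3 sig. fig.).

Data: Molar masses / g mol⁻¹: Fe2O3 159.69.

n(Al) = 24.10 mol
n(Fe2O3) = 1390 / 159.69 = 8.704 mol
n/ν → Al: 12.05, Fe2O3: 8.704; Fe2O3 is limiting.
n(Fe) = (2/1) × 8.704 = 17.41 mol

17.4 mol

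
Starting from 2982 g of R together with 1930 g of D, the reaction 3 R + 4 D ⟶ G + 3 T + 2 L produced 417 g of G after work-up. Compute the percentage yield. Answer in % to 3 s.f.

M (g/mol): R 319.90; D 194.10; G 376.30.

44.6 %

n(R) = 2982 / 319.90 = 9.322 mol
n(D) = 1930 / 194.10 = 9.943 mol
n/ν for R = 9.322/3 = 3.107
n/ν for D = 9.943/4 = 2.486
Smallest n/ν is D → limiting reagent.
theoretical n(G) = (1/4) × 9.943 = 2.486 mol → 935.5 g
% yield = 417 / 935.5 × 100 = 44.58 %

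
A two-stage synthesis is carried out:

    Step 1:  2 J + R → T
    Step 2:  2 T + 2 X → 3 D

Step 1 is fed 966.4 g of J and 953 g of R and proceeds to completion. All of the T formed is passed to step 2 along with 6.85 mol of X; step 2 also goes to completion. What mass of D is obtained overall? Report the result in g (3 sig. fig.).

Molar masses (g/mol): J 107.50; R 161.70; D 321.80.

Step 1:
n(J) = 966.4 / 107.50 = 8.990 mol
n(R) = 953.0 / 161.70 = 5.894 mol
n/ν for J = 8.990/2 = 4.495
n/ν for R = 5.894/1 = 5.894
Smallest n/ν is J → limiting reagent.
n(T) produced = (1/2) × 8.990 = 4.495 mol
Step 2:
n(T) available = 4.495 mol
n(X) = 6.850 mol
n/ν for T = 4.495/2 = 2.248
n/ν for X = 6.850/2 = 3.425
Smallest n/ν is T → limiting reagent.
n(D) = (3/2) × 4.495 = 6.743 mol
mass = 6.743 × 321.80 = 2170 g

2170 g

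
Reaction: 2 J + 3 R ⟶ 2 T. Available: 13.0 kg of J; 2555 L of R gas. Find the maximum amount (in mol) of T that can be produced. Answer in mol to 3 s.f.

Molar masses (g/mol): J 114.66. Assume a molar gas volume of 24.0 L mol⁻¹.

71.0 mol

n(J) = 13.00×1000 / 114.66 = 113.4 mol
n(R) = 2555 / 24.0 = 106.5 mol
n/ν → J: 56.70, R: 35.50; R is limiting.
n(T) = (2/3) × 106.5 = 71.00 mol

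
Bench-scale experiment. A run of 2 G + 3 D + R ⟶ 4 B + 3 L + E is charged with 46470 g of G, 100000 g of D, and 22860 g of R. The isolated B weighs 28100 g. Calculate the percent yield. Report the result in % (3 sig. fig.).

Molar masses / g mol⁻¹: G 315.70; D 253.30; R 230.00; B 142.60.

66.9 %

n(G) = 46470 / 315.70 = 147.2 mol
n(D) = 100000 / 253.30 = 394.8 mol
n(R) = 22860 / 230.00 = 99.39 mol
n/ν → G: 73.60, D: 131.6, R: 99.39; G is limiting.
theoretical n(B) = (4/2) × 147.2 = 294.4 mol → 41980 g
% yield = 28100 / 41980 × 100 = 66.94 %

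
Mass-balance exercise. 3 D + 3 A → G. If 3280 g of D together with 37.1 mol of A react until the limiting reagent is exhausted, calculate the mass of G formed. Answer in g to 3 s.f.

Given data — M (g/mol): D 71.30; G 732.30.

n(D) = 3280 / 71.30 = 46.00 mol
n(A) = 37.10 mol
n/ν for D = 46.00/3 = 15.33
n/ν for A = 37.10/3 = 12.37
Smallest n/ν is A → limiting reagent.
n(G) = (1/3) × 37.10 = 12.37 mol
mass = 12.37 × 732.30 = 9059 g

9060 g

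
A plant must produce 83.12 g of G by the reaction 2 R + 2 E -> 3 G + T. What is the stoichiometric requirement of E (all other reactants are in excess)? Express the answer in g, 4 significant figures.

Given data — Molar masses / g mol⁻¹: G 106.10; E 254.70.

133.0 g

n(G) = 83.12 / 106.10 = 0.7834 mol
n(E) = (2/3) × 0.7834 = 0.5223 mol
mass = 0.5223 × 254.70 = 133.0 g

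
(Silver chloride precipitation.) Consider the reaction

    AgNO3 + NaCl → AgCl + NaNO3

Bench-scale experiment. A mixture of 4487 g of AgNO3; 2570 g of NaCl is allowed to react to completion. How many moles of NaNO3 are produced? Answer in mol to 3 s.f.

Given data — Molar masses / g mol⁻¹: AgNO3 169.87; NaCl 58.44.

n(AgNO3) = 4487 / 169.87 = 26.41 mol
n(NaCl) = 2570 / 58.44 = 43.98 mol
n/ν → AgNO3: 26.41, NaCl: 43.98; AgNO3 is limiting.
n(NaNO3) = (1/1) × 26.41 = 26.41 mol

26.4 mol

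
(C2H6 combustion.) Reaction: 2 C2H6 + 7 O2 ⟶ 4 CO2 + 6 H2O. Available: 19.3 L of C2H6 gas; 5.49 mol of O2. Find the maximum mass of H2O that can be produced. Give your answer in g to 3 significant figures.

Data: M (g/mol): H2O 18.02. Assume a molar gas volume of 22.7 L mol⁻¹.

46.0 g

n(C2H6) = 19.30 / 22.7 = 0.8502 mol
n(O2) = 5.490 mol
n/ν for C2H6 = 0.8502/2 = 0.4251
n/ν for O2 = 5.490/7 = 0.7843
Smallest n/ν is C2H6 → limiting reagent.
n(H2O) = (6/2) × 0.8502 = 2.551 mol
mass = 2.551 × 18.02 = 45.97 g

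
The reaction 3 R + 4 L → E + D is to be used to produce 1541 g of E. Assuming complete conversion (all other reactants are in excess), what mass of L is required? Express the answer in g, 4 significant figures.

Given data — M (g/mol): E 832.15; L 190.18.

1409 g

n(E) = 1541 / 832.15 = 1.852 mol
n(L) = (4/1) × 1.852 = 7.408 mol
mass = 7.408 × 190.18 = 1409 g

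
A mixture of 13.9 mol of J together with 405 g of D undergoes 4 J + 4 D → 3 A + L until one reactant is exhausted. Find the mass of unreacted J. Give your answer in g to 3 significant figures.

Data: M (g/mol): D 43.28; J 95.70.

435 g

n(J) = 13.90 mol
n(D) = 405.0 / 43.28 = 9.358 mol
n/ν for J = 13.90/4 = 3.475
n/ν for D = 9.358/4 = 2.340
Smallest n/ν is D → limiting reagent.
J consumed = (4/4) × 9.358 = 9.358 mol
J remaining = 13.90 − 9.358 = 4.542 mol
mass = 4.542 × 95.70 = 434.7 g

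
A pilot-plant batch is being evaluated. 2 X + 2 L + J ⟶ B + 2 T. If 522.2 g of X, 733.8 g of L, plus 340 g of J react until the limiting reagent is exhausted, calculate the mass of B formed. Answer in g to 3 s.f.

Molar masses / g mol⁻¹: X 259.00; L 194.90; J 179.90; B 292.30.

295 g

n(X) = 522.2 / 259.00 = 2.016 mol
n(L) = 733.8 / 194.90 = 3.765 mol
n(J) = 340.0 / 179.90 = 1.890 mol
n/ν for X = 2.016/2 = 1.008
n/ν for L = 3.765/2 = 1.883
n/ν for J = 1.890/1 = 1.890
Smallest n/ν is X → limiting reagent.
n(B) = (1/2) × 2.016 = 1.008 mol
mass = 1.008 × 292.30 = 294.6 g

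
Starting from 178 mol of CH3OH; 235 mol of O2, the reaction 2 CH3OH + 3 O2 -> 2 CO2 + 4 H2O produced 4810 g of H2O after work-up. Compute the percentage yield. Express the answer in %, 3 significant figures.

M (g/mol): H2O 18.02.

85.2 %

n(CH3OH) = 178.0 mol
n(O2) = 235.0 mol
n/ν for CH3OH = 178.0/2 = 89.00
n/ν for O2 = 235.0/3 = 78.33
Smallest n/ν is O2 → limiting reagent.
theoretical n(H2O) = (4/3) × 235.0 = 313.3 mol → 5646 g
% yield = 4810 / 5646 × 100 = 85.19 %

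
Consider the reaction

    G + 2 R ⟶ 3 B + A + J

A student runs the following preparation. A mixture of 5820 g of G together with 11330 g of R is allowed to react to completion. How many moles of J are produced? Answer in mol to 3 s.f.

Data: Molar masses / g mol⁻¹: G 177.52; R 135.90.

32.8 mol

n(G) = 5820 / 177.52 = 32.79 mol
n(R) = 11330 / 135.90 = 83.37 mol
n/ν for G = 32.79/1 = 32.79
n/ν for R = 83.37/2 = 41.69
Smallest n/ν is G → limiting reagent.
n(J) = (1/1) × 32.79 = 32.79 mol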